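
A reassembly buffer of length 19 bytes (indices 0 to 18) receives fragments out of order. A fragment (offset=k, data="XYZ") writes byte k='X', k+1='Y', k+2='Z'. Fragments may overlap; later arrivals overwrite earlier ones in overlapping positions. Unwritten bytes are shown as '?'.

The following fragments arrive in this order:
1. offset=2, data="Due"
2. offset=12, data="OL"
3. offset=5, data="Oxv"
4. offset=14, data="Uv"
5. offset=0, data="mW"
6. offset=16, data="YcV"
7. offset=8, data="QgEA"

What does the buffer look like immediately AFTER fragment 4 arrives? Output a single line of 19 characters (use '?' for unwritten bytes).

Answer: ??DueOxv????OLUv???

Derivation:
Fragment 1: offset=2 data="Due" -> buffer=??Due??????????????
Fragment 2: offset=12 data="OL" -> buffer=??Due???????OL?????
Fragment 3: offset=5 data="Oxv" -> buffer=??DueOxv????OL?????
Fragment 4: offset=14 data="Uv" -> buffer=??DueOxv????OLUv???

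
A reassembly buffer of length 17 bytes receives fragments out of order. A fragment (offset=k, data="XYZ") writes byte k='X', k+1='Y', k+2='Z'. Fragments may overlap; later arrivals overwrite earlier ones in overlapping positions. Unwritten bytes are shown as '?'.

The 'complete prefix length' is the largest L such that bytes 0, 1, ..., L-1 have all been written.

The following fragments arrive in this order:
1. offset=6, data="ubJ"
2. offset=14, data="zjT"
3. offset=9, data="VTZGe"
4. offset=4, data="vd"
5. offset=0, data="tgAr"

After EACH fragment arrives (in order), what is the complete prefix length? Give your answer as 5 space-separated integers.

Answer: 0 0 0 0 17

Derivation:
Fragment 1: offset=6 data="ubJ" -> buffer=??????ubJ???????? -> prefix_len=0
Fragment 2: offset=14 data="zjT" -> buffer=??????ubJ?????zjT -> prefix_len=0
Fragment 3: offset=9 data="VTZGe" -> buffer=??????ubJVTZGezjT -> prefix_len=0
Fragment 4: offset=4 data="vd" -> buffer=????vdubJVTZGezjT -> prefix_len=0
Fragment 5: offset=0 data="tgAr" -> buffer=tgArvdubJVTZGezjT -> prefix_len=17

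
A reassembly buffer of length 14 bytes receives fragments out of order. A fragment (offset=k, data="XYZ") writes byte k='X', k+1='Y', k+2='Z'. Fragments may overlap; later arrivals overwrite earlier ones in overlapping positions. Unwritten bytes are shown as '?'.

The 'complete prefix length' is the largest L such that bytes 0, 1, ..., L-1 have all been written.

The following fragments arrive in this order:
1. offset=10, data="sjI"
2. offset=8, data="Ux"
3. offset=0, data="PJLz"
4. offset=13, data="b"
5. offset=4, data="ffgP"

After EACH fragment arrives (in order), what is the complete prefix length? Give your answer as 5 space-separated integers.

Answer: 0 0 4 4 14

Derivation:
Fragment 1: offset=10 data="sjI" -> buffer=??????????sjI? -> prefix_len=0
Fragment 2: offset=8 data="Ux" -> buffer=????????UxsjI? -> prefix_len=0
Fragment 3: offset=0 data="PJLz" -> buffer=PJLz????UxsjI? -> prefix_len=4
Fragment 4: offset=13 data="b" -> buffer=PJLz????UxsjIb -> prefix_len=4
Fragment 5: offset=4 data="ffgP" -> buffer=PJLzffgPUxsjIb -> prefix_len=14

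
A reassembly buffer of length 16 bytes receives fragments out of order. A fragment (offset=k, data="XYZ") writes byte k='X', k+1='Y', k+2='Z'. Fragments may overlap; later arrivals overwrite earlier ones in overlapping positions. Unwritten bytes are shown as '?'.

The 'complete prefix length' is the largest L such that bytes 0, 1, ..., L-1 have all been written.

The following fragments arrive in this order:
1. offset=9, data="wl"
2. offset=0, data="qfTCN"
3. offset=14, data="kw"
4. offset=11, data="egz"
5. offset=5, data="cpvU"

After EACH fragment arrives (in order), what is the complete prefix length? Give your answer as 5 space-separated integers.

Answer: 0 5 5 5 16

Derivation:
Fragment 1: offset=9 data="wl" -> buffer=?????????wl????? -> prefix_len=0
Fragment 2: offset=0 data="qfTCN" -> buffer=qfTCN????wl????? -> prefix_len=5
Fragment 3: offset=14 data="kw" -> buffer=qfTCN????wl???kw -> prefix_len=5
Fragment 4: offset=11 data="egz" -> buffer=qfTCN????wlegzkw -> prefix_len=5
Fragment 5: offset=5 data="cpvU" -> buffer=qfTCNcpvUwlegzkw -> prefix_len=16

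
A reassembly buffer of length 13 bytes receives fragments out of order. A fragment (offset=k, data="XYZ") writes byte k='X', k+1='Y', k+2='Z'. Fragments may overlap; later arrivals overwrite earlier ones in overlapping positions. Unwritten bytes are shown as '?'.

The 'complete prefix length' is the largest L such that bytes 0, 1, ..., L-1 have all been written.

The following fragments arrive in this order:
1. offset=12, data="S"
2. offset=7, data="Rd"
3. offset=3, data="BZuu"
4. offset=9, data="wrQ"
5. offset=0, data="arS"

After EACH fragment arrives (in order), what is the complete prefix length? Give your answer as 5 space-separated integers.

Answer: 0 0 0 0 13

Derivation:
Fragment 1: offset=12 data="S" -> buffer=????????????S -> prefix_len=0
Fragment 2: offset=7 data="Rd" -> buffer=???????Rd???S -> prefix_len=0
Fragment 3: offset=3 data="BZuu" -> buffer=???BZuuRd???S -> prefix_len=0
Fragment 4: offset=9 data="wrQ" -> buffer=???BZuuRdwrQS -> prefix_len=0
Fragment 5: offset=0 data="arS" -> buffer=arSBZuuRdwrQS -> prefix_len=13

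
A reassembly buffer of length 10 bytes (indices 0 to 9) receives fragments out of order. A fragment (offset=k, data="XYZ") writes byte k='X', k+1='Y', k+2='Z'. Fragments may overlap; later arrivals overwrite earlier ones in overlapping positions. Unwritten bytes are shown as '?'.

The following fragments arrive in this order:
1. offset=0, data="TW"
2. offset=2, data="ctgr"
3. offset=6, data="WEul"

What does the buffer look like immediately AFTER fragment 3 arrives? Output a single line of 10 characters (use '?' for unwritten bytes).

Fragment 1: offset=0 data="TW" -> buffer=TW????????
Fragment 2: offset=2 data="ctgr" -> buffer=TWctgr????
Fragment 3: offset=6 data="WEul" -> buffer=TWctgrWEul

Answer: TWctgrWEul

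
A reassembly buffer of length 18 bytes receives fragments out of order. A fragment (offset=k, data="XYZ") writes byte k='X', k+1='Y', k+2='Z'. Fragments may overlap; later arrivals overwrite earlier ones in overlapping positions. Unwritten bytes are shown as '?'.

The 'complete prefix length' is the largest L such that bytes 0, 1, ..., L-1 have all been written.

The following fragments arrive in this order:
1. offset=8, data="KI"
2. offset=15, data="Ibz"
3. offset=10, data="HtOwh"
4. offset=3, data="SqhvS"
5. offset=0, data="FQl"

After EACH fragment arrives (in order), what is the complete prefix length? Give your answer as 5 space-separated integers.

Fragment 1: offset=8 data="KI" -> buffer=????????KI???????? -> prefix_len=0
Fragment 2: offset=15 data="Ibz" -> buffer=????????KI?????Ibz -> prefix_len=0
Fragment 3: offset=10 data="HtOwh" -> buffer=????????KIHtOwhIbz -> prefix_len=0
Fragment 4: offset=3 data="SqhvS" -> buffer=???SqhvSKIHtOwhIbz -> prefix_len=0
Fragment 5: offset=0 data="FQl" -> buffer=FQlSqhvSKIHtOwhIbz -> prefix_len=18

Answer: 0 0 0 0 18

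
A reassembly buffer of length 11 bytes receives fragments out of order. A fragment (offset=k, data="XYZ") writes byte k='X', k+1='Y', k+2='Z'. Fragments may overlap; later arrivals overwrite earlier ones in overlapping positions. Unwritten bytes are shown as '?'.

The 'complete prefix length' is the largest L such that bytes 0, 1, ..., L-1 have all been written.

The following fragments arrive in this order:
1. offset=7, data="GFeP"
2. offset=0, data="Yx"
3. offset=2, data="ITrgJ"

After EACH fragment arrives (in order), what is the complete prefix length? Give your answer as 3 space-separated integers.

Fragment 1: offset=7 data="GFeP" -> buffer=???????GFeP -> prefix_len=0
Fragment 2: offset=0 data="Yx" -> buffer=Yx?????GFeP -> prefix_len=2
Fragment 3: offset=2 data="ITrgJ" -> buffer=YxITrgJGFeP -> prefix_len=11

Answer: 0 2 11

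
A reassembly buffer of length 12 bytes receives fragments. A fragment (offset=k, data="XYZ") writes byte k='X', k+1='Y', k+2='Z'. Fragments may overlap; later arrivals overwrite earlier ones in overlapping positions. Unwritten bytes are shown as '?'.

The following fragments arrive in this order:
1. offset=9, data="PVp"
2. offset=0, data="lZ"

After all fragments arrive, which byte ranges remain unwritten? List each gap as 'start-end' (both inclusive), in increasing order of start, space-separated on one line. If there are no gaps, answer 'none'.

Answer: 2-8

Derivation:
Fragment 1: offset=9 len=3
Fragment 2: offset=0 len=2
Gaps: 2-8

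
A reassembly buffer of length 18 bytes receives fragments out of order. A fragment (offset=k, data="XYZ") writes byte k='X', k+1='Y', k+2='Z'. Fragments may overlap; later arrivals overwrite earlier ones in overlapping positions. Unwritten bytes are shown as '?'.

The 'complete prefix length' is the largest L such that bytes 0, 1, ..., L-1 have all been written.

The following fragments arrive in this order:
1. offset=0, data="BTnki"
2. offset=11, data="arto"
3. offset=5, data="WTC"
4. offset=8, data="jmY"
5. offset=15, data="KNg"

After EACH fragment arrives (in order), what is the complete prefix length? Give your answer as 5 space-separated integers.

Fragment 1: offset=0 data="BTnki" -> buffer=BTnki????????????? -> prefix_len=5
Fragment 2: offset=11 data="arto" -> buffer=BTnki??????arto??? -> prefix_len=5
Fragment 3: offset=5 data="WTC" -> buffer=BTnkiWTC???arto??? -> prefix_len=8
Fragment 4: offset=8 data="jmY" -> buffer=BTnkiWTCjmYarto??? -> prefix_len=15
Fragment 5: offset=15 data="KNg" -> buffer=BTnkiWTCjmYartoKNg -> prefix_len=18

Answer: 5 5 8 15 18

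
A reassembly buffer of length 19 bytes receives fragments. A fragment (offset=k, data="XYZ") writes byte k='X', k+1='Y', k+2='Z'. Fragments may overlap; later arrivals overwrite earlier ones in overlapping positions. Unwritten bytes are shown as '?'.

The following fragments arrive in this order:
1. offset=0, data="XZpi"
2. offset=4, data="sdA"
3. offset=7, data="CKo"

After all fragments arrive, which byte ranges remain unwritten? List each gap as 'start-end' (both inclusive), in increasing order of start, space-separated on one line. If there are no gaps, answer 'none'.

Answer: 10-18

Derivation:
Fragment 1: offset=0 len=4
Fragment 2: offset=4 len=3
Fragment 3: offset=7 len=3
Gaps: 10-18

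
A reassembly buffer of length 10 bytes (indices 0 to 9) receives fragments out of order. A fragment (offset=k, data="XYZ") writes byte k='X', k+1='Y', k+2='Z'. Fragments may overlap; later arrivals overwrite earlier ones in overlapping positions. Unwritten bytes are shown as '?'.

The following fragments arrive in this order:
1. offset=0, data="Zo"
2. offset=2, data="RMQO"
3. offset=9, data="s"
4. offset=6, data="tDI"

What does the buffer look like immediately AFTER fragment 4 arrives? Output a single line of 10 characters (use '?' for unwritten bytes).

Fragment 1: offset=0 data="Zo" -> buffer=Zo????????
Fragment 2: offset=2 data="RMQO" -> buffer=ZoRMQO????
Fragment 3: offset=9 data="s" -> buffer=ZoRMQO???s
Fragment 4: offset=6 data="tDI" -> buffer=ZoRMQOtDIs

Answer: ZoRMQOtDIs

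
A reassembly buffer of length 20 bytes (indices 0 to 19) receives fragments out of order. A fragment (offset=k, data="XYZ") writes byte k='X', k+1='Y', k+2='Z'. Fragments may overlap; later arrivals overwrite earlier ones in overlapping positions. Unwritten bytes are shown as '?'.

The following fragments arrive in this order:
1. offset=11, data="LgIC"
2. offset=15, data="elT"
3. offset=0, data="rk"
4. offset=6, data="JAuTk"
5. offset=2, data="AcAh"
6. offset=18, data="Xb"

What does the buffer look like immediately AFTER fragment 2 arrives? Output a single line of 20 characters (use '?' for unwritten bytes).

Fragment 1: offset=11 data="LgIC" -> buffer=???????????LgIC?????
Fragment 2: offset=15 data="elT" -> buffer=???????????LgICelT??

Answer: ???????????LgICelT??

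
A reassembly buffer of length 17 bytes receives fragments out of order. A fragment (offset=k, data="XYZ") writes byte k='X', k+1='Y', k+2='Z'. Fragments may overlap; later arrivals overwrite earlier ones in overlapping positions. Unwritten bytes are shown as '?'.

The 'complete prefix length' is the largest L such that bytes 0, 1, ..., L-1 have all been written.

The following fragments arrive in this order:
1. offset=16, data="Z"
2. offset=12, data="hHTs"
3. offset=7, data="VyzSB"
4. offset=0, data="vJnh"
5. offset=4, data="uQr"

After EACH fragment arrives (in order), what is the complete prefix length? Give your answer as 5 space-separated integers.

Answer: 0 0 0 4 17

Derivation:
Fragment 1: offset=16 data="Z" -> buffer=????????????????Z -> prefix_len=0
Fragment 2: offset=12 data="hHTs" -> buffer=????????????hHTsZ -> prefix_len=0
Fragment 3: offset=7 data="VyzSB" -> buffer=???????VyzSBhHTsZ -> prefix_len=0
Fragment 4: offset=0 data="vJnh" -> buffer=vJnh???VyzSBhHTsZ -> prefix_len=4
Fragment 5: offset=4 data="uQr" -> buffer=vJnhuQrVyzSBhHTsZ -> prefix_len=17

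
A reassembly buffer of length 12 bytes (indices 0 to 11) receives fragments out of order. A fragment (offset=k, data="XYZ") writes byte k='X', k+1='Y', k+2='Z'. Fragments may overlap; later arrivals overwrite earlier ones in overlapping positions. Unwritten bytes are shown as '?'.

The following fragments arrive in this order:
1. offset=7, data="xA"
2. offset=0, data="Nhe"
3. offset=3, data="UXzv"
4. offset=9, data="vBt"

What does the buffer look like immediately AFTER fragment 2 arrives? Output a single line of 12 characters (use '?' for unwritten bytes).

Answer: Nhe????xA???

Derivation:
Fragment 1: offset=7 data="xA" -> buffer=???????xA???
Fragment 2: offset=0 data="Nhe" -> buffer=Nhe????xA???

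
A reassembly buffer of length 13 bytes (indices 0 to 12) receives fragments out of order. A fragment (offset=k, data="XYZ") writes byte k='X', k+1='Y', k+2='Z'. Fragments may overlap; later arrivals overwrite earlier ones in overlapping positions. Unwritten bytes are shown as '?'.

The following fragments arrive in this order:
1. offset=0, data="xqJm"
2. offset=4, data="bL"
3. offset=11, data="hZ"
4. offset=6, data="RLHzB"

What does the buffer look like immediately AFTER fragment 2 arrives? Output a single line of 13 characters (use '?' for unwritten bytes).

Fragment 1: offset=0 data="xqJm" -> buffer=xqJm?????????
Fragment 2: offset=4 data="bL" -> buffer=xqJmbL???????

Answer: xqJmbL???????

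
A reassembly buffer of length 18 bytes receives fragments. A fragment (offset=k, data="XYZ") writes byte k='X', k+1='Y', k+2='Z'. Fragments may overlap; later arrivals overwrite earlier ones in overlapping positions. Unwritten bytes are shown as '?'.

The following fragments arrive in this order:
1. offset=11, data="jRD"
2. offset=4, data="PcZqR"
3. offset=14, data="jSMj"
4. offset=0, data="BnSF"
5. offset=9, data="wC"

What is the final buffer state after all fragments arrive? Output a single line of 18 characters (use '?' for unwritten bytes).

Fragment 1: offset=11 data="jRD" -> buffer=???????????jRD????
Fragment 2: offset=4 data="PcZqR" -> buffer=????PcZqR??jRD????
Fragment 3: offset=14 data="jSMj" -> buffer=????PcZqR??jRDjSMj
Fragment 4: offset=0 data="BnSF" -> buffer=BnSFPcZqR??jRDjSMj
Fragment 5: offset=9 data="wC" -> buffer=BnSFPcZqRwCjRDjSMj

Answer: BnSFPcZqRwCjRDjSMj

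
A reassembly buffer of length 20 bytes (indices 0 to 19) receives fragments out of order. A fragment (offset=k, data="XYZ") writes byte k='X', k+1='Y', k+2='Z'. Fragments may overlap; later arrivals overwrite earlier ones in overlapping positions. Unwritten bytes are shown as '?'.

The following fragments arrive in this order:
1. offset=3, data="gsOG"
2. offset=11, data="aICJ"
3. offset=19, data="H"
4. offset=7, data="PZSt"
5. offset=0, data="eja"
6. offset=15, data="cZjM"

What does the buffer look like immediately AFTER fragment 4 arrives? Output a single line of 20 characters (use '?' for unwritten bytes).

Fragment 1: offset=3 data="gsOG" -> buffer=???gsOG?????????????
Fragment 2: offset=11 data="aICJ" -> buffer=???gsOG????aICJ?????
Fragment 3: offset=19 data="H" -> buffer=???gsOG????aICJ????H
Fragment 4: offset=7 data="PZSt" -> buffer=???gsOGPZStaICJ????H

Answer: ???gsOGPZStaICJ????H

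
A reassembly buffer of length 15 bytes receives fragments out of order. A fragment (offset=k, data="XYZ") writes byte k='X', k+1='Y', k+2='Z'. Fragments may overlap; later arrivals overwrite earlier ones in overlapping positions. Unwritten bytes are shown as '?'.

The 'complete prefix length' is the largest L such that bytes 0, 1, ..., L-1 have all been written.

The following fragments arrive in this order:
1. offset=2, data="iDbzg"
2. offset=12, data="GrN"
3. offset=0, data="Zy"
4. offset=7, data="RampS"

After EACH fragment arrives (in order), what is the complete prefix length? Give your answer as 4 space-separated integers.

Answer: 0 0 7 15

Derivation:
Fragment 1: offset=2 data="iDbzg" -> buffer=??iDbzg???????? -> prefix_len=0
Fragment 2: offset=12 data="GrN" -> buffer=??iDbzg?????GrN -> prefix_len=0
Fragment 3: offset=0 data="Zy" -> buffer=ZyiDbzg?????GrN -> prefix_len=7
Fragment 4: offset=7 data="RampS" -> buffer=ZyiDbzgRampSGrN -> prefix_len=15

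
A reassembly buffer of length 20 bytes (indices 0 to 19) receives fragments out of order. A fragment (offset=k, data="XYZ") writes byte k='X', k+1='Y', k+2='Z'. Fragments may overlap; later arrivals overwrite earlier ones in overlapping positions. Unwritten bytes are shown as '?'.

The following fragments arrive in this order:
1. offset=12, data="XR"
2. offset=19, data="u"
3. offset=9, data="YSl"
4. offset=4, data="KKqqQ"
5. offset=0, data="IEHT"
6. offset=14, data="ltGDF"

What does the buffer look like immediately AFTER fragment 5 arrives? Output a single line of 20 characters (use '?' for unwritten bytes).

Fragment 1: offset=12 data="XR" -> buffer=????????????XR??????
Fragment 2: offset=19 data="u" -> buffer=????????????XR?????u
Fragment 3: offset=9 data="YSl" -> buffer=?????????YSlXR?????u
Fragment 4: offset=4 data="KKqqQ" -> buffer=????KKqqQYSlXR?????u
Fragment 5: offset=0 data="IEHT" -> buffer=IEHTKKqqQYSlXR?????u

Answer: IEHTKKqqQYSlXR?????u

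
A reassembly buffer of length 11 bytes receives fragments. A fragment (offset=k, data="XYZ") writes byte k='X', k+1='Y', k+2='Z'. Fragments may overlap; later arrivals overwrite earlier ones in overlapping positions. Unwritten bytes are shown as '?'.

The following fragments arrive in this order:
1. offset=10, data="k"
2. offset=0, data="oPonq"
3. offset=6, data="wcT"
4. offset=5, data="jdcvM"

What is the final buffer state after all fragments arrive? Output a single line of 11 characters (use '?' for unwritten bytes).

Answer: oPonqjdcvMk

Derivation:
Fragment 1: offset=10 data="k" -> buffer=??????????k
Fragment 2: offset=0 data="oPonq" -> buffer=oPonq?????k
Fragment 3: offset=6 data="wcT" -> buffer=oPonq?wcT?k
Fragment 4: offset=5 data="jdcvM" -> buffer=oPonqjdcvMk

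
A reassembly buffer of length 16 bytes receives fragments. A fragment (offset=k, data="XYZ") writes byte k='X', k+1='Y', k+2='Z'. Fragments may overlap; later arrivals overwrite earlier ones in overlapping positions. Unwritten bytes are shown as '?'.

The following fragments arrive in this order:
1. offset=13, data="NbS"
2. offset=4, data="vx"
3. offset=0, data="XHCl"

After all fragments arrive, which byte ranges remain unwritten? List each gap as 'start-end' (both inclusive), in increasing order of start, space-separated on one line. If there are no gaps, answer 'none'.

Fragment 1: offset=13 len=3
Fragment 2: offset=4 len=2
Fragment 3: offset=0 len=4
Gaps: 6-12

Answer: 6-12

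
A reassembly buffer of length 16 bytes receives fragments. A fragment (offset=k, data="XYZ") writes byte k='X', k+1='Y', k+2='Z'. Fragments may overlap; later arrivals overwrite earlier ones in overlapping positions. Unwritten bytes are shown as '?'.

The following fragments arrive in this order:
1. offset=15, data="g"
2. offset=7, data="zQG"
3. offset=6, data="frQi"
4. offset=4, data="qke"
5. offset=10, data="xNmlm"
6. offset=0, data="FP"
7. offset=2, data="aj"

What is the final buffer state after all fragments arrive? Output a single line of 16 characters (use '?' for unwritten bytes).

Answer: FPajqkerQixNmlmg

Derivation:
Fragment 1: offset=15 data="g" -> buffer=???????????????g
Fragment 2: offset=7 data="zQG" -> buffer=???????zQG?????g
Fragment 3: offset=6 data="frQi" -> buffer=??????frQi?????g
Fragment 4: offset=4 data="qke" -> buffer=????qkerQi?????g
Fragment 5: offset=10 data="xNmlm" -> buffer=????qkerQixNmlmg
Fragment 6: offset=0 data="FP" -> buffer=FP??qkerQixNmlmg
Fragment 7: offset=2 data="aj" -> buffer=FPajqkerQixNmlmg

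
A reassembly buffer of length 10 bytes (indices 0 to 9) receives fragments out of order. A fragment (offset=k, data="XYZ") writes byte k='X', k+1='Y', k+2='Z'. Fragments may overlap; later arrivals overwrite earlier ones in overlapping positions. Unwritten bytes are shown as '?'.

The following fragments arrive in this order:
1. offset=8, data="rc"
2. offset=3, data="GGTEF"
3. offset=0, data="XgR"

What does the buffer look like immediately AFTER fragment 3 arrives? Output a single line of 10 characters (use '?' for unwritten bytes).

Fragment 1: offset=8 data="rc" -> buffer=????????rc
Fragment 2: offset=3 data="GGTEF" -> buffer=???GGTEFrc
Fragment 3: offset=0 data="XgR" -> buffer=XgRGGTEFrc

Answer: XgRGGTEFrc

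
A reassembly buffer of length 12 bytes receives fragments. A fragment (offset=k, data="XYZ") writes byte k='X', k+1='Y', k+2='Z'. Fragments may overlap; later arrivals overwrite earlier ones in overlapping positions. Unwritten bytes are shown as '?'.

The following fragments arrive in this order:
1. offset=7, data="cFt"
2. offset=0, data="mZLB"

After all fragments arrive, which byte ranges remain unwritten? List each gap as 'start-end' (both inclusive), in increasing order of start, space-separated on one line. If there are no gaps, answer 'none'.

Answer: 4-6 10-11

Derivation:
Fragment 1: offset=7 len=3
Fragment 2: offset=0 len=4
Gaps: 4-6 10-11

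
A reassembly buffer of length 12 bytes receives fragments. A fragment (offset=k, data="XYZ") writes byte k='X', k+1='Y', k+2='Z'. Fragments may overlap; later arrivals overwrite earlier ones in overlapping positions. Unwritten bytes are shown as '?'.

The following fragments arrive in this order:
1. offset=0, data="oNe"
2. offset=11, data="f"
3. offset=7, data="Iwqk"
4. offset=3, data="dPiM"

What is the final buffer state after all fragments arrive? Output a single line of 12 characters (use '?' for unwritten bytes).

Fragment 1: offset=0 data="oNe" -> buffer=oNe?????????
Fragment 2: offset=11 data="f" -> buffer=oNe????????f
Fragment 3: offset=7 data="Iwqk" -> buffer=oNe????Iwqkf
Fragment 4: offset=3 data="dPiM" -> buffer=oNedPiMIwqkf

Answer: oNedPiMIwqkf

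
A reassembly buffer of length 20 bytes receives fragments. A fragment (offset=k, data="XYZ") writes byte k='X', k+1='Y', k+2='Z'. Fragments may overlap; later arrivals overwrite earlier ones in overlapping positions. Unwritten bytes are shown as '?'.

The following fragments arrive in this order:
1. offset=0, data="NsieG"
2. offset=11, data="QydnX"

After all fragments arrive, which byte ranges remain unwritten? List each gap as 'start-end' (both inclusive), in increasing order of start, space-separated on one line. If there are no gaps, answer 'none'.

Answer: 5-10 16-19

Derivation:
Fragment 1: offset=0 len=5
Fragment 2: offset=11 len=5
Gaps: 5-10 16-19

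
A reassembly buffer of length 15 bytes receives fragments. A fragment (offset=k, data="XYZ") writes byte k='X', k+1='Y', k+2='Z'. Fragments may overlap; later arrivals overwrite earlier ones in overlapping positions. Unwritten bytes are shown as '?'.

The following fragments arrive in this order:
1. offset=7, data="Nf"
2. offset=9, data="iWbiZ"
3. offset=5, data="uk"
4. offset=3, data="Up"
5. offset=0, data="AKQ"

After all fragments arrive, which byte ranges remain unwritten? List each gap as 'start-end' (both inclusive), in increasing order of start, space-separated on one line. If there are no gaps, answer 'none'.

Answer: 14-14

Derivation:
Fragment 1: offset=7 len=2
Fragment 2: offset=9 len=5
Fragment 3: offset=5 len=2
Fragment 4: offset=3 len=2
Fragment 5: offset=0 len=3
Gaps: 14-14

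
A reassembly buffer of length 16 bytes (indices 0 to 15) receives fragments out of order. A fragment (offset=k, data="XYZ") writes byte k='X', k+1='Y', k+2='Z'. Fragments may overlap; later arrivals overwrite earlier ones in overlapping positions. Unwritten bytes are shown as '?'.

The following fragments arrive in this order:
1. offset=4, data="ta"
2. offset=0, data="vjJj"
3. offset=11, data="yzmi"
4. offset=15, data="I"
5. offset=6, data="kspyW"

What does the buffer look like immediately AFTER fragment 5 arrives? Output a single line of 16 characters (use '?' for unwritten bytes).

Fragment 1: offset=4 data="ta" -> buffer=????ta??????????
Fragment 2: offset=0 data="vjJj" -> buffer=vjJjta??????????
Fragment 3: offset=11 data="yzmi" -> buffer=vjJjta?????yzmi?
Fragment 4: offset=15 data="I" -> buffer=vjJjta?????yzmiI
Fragment 5: offset=6 data="kspyW" -> buffer=vjJjtakspyWyzmiI

Answer: vjJjtakspyWyzmiI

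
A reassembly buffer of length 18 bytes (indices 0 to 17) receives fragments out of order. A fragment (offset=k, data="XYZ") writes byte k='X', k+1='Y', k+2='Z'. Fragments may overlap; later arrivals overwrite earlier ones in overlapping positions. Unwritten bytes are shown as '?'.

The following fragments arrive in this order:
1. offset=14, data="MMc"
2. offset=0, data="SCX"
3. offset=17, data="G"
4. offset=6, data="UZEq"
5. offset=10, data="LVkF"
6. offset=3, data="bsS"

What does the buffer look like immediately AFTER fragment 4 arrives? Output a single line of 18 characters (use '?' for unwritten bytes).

Fragment 1: offset=14 data="MMc" -> buffer=??????????????MMc?
Fragment 2: offset=0 data="SCX" -> buffer=SCX???????????MMc?
Fragment 3: offset=17 data="G" -> buffer=SCX???????????MMcG
Fragment 4: offset=6 data="UZEq" -> buffer=SCX???UZEq????MMcG

Answer: SCX???UZEq????MMcG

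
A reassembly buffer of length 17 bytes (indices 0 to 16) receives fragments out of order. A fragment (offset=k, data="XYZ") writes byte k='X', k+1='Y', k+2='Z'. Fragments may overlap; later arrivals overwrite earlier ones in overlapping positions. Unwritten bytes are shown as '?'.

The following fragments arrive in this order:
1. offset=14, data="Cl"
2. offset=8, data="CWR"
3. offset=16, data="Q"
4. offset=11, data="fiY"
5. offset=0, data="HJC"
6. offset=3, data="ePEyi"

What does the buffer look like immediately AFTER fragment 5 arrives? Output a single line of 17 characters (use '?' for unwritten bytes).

Fragment 1: offset=14 data="Cl" -> buffer=??????????????Cl?
Fragment 2: offset=8 data="CWR" -> buffer=????????CWR???Cl?
Fragment 3: offset=16 data="Q" -> buffer=????????CWR???ClQ
Fragment 4: offset=11 data="fiY" -> buffer=????????CWRfiYClQ
Fragment 5: offset=0 data="HJC" -> buffer=HJC?????CWRfiYClQ

Answer: HJC?????CWRfiYClQ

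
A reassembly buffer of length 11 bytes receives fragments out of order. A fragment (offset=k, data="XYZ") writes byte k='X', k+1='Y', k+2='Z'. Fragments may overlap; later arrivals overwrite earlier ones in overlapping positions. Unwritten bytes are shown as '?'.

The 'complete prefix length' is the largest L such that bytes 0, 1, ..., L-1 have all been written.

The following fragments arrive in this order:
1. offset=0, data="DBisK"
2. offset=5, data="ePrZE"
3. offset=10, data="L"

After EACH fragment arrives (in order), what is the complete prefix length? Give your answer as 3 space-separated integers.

Answer: 5 10 11

Derivation:
Fragment 1: offset=0 data="DBisK" -> buffer=DBisK?????? -> prefix_len=5
Fragment 2: offset=5 data="ePrZE" -> buffer=DBisKePrZE? -> prefix_len=10
Fragment 3: offset=10 data="L" -> buffer=DBisKePrZEL -> prefix_len=11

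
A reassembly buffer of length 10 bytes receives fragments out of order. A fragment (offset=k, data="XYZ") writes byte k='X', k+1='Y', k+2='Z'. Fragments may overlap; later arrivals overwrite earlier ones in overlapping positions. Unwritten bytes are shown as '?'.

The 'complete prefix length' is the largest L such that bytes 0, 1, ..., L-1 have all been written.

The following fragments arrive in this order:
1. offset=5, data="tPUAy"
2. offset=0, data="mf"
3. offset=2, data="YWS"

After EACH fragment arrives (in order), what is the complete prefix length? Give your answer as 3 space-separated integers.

Answer: 0 2 10

Derivation:
Fragment 1: offset=5 data="tPUAy" -> buffer=?????tPUAy -> prefix_len=0
Fragment 2: offset=0 data="mf" -> buffer=mf???tPUAy -> prefix_len=2
Fragment 3: offset=2 data="YWS" -> buffer=mfYWStPUAy -> prefix_len=10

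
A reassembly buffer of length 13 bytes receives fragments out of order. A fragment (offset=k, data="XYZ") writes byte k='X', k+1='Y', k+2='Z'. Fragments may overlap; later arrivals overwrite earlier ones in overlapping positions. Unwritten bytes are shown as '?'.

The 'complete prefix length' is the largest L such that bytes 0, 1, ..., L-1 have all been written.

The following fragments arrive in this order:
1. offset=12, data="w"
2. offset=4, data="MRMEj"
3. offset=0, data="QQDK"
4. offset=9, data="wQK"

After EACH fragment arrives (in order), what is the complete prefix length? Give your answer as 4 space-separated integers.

Fragment 1: offset=12 data="w" -> buffer=????????????w -> prefix_len=0
Fragment 2: offset=4 data="MRMEj" -> buffer=????MRMEj???w -> prefix_len=0
Fragment 3: offset=0 data="QQDK" -> buffer=QQDKMRMEj???w -> prefix_len=9
Fragment 4: offset=9 data="wQK" -> buffer=QQDKMRMEjwQKw -> prefix_len=13

Answer: 0 0 9 13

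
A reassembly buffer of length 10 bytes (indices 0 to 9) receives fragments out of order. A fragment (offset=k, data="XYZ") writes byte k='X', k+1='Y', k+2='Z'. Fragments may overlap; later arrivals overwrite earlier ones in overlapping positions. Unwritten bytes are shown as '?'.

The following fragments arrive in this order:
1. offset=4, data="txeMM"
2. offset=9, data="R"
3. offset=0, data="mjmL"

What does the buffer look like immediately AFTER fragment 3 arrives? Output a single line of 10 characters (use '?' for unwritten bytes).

Answer: mjmLtxeMMR

Derivation:
Fragment 1: offset=4 data="txeMM" -> buffer=????txeMM?
Fragment 2: offset=9 data="R" -> buffer=????txeMMR
Fragment 3: offset=0 data="mjmL" -> buffer=mjmLtxeMMR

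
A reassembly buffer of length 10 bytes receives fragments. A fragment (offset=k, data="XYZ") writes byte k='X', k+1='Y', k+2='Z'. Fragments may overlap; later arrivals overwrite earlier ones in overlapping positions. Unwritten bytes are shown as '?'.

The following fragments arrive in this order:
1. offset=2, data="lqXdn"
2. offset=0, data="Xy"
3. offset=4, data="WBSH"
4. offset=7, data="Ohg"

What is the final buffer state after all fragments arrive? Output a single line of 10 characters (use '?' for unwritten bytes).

Fragment 1: offset=2 data="lqXdn" -> buffer=??lqXdn???
Fragment 2: offset=0 data="Xy" -> buffer=XylqXdn???
Fragment 3: offset=4 data="WBSH" -> buffer=XylqWBSH??
Fragment 4: offset=7 data="Ohg" -> buffer=XylqWBSOhg

Answer: XylqWBSOhg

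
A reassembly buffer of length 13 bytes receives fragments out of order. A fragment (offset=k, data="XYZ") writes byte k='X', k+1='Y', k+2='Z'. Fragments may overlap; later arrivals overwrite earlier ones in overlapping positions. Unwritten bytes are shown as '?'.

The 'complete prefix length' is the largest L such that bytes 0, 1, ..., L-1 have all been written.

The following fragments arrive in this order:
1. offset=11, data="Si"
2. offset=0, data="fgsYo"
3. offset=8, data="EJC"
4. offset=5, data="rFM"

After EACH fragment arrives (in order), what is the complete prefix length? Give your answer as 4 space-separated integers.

Fragment 1: offset=11 data="Si" -> buffer=???????????Si -> prefix_len=0
Fragment 2: offset=0 data="fgsYo" -> buffer=fgsYo??????Si -> prefix_len=5
Fragment 3: offset=8 data="EJC" -> buffer=fgsYo???EJCSi -> prefix_len=5
Fragment 4: offset=5 data="rFM" -> buffer=fgsYorFMEJCSi -> prefix_len=13

Answer: 0 5 5 13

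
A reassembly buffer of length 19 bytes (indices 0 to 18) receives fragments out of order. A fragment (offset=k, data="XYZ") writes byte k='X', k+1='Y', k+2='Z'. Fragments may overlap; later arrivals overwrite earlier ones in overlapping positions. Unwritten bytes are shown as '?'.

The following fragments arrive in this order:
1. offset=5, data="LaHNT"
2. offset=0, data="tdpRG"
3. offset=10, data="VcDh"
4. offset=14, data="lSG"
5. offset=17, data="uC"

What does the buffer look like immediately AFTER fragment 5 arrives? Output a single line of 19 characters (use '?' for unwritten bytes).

Fragment 1: offset=5 data="LaHNT" -> buffer=?????LaHNT?????????
Fragment 2: offset=0 data="tdpRG" -> buffer=tdpRGLaHNT?????????
Fragment 3: offset=10 data="VcDh" -> buffer=tdpRGLaHNTVcDh?????
Fragment 4: offset=14 data="lSG" -> buffer=tdpRGLaHNTVcDhlSG??
Fragment 5: offset=17 data="uC" -> buffer=tdpRGLaHNTVcDhlSGuC

Answer: tdpRGLaHNTVcDhlSGuC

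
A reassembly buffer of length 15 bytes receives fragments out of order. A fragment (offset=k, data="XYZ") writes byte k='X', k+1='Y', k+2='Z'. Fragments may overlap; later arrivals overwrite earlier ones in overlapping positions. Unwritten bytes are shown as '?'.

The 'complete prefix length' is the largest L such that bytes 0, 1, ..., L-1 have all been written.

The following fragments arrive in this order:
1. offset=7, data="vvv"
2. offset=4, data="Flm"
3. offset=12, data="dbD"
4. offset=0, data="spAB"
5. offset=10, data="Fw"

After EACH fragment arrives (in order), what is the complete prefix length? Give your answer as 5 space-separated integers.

Fragment 1: offset=7 data="vvv" -> buffer=???????vvv????? -> prefix_len=0
Fragment 2: offset=4 data="Flm" -> buffer=????Flmvvv????? -> prefix_len=0
Fragment 3: offset=12 data="dbD" -> buffer=????Flmvvv??dbD -> prefix_len=0
Fragment 4: offset=0 data="spAB" -> buffer=spABFlmvvv??dbD -> prefix_len=10
Fragment 5: offset=10 data="Fw" -> buffer=spABFlmvvvFwdbD -> prefix_len=15

Answer: 0 0 0 10 15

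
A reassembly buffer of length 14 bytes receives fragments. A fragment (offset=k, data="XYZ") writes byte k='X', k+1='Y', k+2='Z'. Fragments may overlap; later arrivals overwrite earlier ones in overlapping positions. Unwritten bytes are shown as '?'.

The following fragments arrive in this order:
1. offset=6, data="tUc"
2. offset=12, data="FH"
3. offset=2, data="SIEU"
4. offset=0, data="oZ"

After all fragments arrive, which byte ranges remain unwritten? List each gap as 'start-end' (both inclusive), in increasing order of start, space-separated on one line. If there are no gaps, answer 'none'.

Answer: 9-11

Derivation:
Fragment 1: offset=6 len=3
Fragment 2: offset=12 len=2
Fragment 3: offset=2 len=4
Fragment 4: offset=0 len=2
Gaps: 9-11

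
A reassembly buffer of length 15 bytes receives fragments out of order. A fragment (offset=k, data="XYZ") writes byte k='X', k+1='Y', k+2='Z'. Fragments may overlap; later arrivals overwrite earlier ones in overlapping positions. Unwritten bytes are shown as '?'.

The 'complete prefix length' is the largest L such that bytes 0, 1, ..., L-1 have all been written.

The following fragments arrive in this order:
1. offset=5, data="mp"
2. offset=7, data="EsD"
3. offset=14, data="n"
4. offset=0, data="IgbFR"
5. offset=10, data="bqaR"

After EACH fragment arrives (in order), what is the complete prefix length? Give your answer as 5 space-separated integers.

Answer: 0 0 0 10 15

Derivation:
Fragment 1: offset=5 data="mp" -> buffer=?????mp???????? -> prefix_len=0
Fragment 2: offset=7 data="EsD" -> buffer=?????mpEsD????? -> prefix_len=0
Fragment 3: offset=14 data="n" -> buffer=?????mpEsD????n -> prefix_len=0
Fragment 4: offset=0 data="IgbFR" -> buffer=IgbFRmpEsD????n -> prefix_len=10
Fragment 5: offset=10 data="bqaR" -> buffer=IgbFRmpEsDbqaRn -> prefix_len=15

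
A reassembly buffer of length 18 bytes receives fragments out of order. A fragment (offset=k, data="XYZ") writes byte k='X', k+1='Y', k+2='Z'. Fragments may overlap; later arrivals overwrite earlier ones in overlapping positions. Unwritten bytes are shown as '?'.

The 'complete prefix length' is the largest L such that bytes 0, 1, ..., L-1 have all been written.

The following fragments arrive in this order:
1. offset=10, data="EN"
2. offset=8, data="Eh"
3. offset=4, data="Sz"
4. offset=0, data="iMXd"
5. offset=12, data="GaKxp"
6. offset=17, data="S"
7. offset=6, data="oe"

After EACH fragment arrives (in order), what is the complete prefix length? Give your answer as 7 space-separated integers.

Answer: 0 0 0 6 6 6 18

Derivation:
Fragment 1: offset=10 data="EN" -> buffer=??????????EN?????? -> prefix_len=0
Fragment 2: offset=8 data="Eh" -> buffer=????????EhEN?????? -> prefix_len=0
Fragment 3: offset=4 data="Sz" -> buffer=????Sz??EhEN?????? -> prefix_len=0
Fragment 4: offset=0 data="iMXd" -> buffer=iMXdSz??EhEN?????? -> prefix_len=6
Fragment 5: offset=12 data="GaKxp" -> buffer=iMXdSz??EhENGaKxp? -> prefix_len=6
Fragment 6: offset=17 data="S" -> buffer=iMXdSz??EhENGaKxpS -> prefix_len=6
Fragment 7: offset=6 data="oe" -> buffer=iMXdSzoeEhENGaKxpS -> prefix_len=18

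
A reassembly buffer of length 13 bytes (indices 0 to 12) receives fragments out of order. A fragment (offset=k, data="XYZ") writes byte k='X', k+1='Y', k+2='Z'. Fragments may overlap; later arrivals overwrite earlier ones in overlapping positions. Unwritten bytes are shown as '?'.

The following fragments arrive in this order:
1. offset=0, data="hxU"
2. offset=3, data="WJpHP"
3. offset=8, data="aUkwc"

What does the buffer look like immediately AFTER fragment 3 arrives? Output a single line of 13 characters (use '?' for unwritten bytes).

Fragment 1: offset=0 data="hxU" -> buffer=hxU??????????
Fragment 2: offset=3 data="WJpHP" -> buffer=hxUWJpHP?????
Fragment 3: offset=8 data="aUkwc" -> buffer=hxUWJpHPaUkwc

Answer: hxUWJpHPaUkwc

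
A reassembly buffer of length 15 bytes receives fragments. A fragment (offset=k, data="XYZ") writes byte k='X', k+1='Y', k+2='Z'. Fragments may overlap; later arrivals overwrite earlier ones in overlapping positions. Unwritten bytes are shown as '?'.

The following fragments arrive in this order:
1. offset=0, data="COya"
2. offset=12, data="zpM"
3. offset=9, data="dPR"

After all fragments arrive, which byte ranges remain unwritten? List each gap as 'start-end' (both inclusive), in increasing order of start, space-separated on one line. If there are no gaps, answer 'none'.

Fragment 1: offset=0 len=4
Fragment 2: offset=12 len=3
Fragment 3: offset=9 len=3
Gaps: 4-8

Answer: 4-8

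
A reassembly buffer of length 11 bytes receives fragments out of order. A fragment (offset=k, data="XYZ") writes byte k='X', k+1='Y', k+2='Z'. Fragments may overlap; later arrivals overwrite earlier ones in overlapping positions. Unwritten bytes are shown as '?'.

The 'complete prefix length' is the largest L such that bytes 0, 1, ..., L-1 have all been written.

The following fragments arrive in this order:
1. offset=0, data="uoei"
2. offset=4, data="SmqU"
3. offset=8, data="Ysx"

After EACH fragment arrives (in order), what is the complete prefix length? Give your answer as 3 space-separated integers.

Answer: 4 8 11

Derivation:
Fragment 1: offset=0 data="uoei" -> buffer=uoei??????? -> prefix_len=4
Fragment 2: offset=4 data="SmqU" -> buffer=uoeiSmqU??? -> prefix_len=8
Fragment 3: offset=8 data="Ysx" -> buffer=uoeiSmqUYsx -> prefix_len=11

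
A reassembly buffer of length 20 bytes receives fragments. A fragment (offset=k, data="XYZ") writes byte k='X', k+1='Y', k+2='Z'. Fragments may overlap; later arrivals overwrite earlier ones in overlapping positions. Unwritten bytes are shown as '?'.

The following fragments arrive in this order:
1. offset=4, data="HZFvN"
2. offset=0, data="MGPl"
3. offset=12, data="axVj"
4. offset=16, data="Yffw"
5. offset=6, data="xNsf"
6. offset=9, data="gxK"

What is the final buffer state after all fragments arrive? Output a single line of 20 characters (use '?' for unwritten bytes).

Answer: MGPlHZxNsgxKaxVjYffw

Derivation:
Fragment 1: offset=4 data="HZFvN" -> buffer=????HZFvN???????????
Fragment 2: offset=0 data="MGPl" -> buffer=MGPlHZFvN???????????
Fragment 3: offset=12 data="axVj" -> buffer=MGPlHZFvN???axVj????
Fragment 4: offset=16 data="Yffw" -> buffer=MGPlHZFvN???axVjYffw
Fragment 5: offset=6 data="xNsf" -> buffer=MGPlHZxNsf??axVjYffw
Fragment 6: offset=9 data="gxK" -> buffer=MGPlHZxNsgxKaxVjYffw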